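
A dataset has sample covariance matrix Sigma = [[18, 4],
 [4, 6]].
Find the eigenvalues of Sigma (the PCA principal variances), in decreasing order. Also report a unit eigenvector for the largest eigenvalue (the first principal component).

Step 1 — characteristic polynomial of 2×2 Sigma:
  det(Sigma - λI) = λ² - trace · λ + det = 0.
  trace = 18 + 6 = 24, det = 18·6 - (4)² = 92.
Step 2 — discriminant:
  Δ = trace² - 4·det = 576 - 368 = 208.
Step 3 — eigenvalues:
  λ = (trace ± √Δ)/2 = (24 ± 14.4222)/2,
  λ_1 = 19.2111,  λ_2 = 4.7889.

Step 4 — unit eigenvector for λ_1: solve (Sigma - λ_1 I)v = 0. First row:
  (18 - 19.2111)·v_x + (4)·v_y = 0, i.e. (-1.2111)·v_x + (4)·v_y = 0,
  so v ∝ (b, λ_1 - a) = (4, 1.2111) = u.
  ||u|| = √((4)² + (1.2111)²) = √(17.4668) ≈ 4.1793,
  v_1 = u/||u|| ≈ (0.9571, 0.2898) (||v_1|| = 1).

λ_1 = 19.2111,  λ_2 = 4.7889;  v_1 ≈ (0.9571, 0.2898)


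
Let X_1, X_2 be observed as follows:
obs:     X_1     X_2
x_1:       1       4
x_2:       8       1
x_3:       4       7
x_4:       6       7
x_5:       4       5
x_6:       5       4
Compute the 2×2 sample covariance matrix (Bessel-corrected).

Step 1 — column means:
  mean(X_1) = (1 + 8 + 4 + 6 + 4 + 5) / 6 = 28/6 = 4.6667
  mean(X_2) = (4 + 1 + 7 + 7 + 5 + 4) / 6 = 28/6 = 4.6667

Step 2 — sample covariance S[i,j] = (1/(n-1)) · Σ_k (x_{k,i} - mean_i) · (x_{k,j} - mean_j), with n-1 = 5.
  S[X_1,X_1] = ((-3.6667)·(-3.6667) + (3.3333)·(3.3333) + (-0.6667)·(-0.6667) + (1.3333)·(1.3333) + (-0.6667)·(-0.6667) + (0.3333)·(0.3333)) / 5 = 27.3333/5 = 5.4667
  S[X_1,X_2] = ((-3.6667)·(-0.6667) + (3.3333)·(-3.6667) + (-0.6667)·(2.3333) + (1.3333)·(2.3333) + (-0.6667)·(0.3333) + (0.3333)·(-0.6667)) / 5 = -8.6667/5 = -1.7333
  S[X_2,X_2] = ((-0.6667)·(-0.6667) + (-3.6667)·(-3.6667) + (2.3333)·(2.3333) + (2.3333)·(2.3333) + (0.3333)·(0.3333) + (-0.6667)·(-0.6667)) / 5 = 25.3333/5 = 5.0667

S is symmetric (S[j,i] = S[i,j]). Assembling:

S = [[5.4667, -1.7333],
 [-1.7333, 5.0667]]


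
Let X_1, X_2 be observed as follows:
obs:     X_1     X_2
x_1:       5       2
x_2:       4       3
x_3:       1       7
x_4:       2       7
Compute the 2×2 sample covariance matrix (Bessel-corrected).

Step 1 — column means:
  mean(X_1) = (5 + 4 + 1 + 2) / 4 = 12/4 = 3
  mean(X_2) = (2 + 3 + 7 + 7) / 4 = 19/4 = 4.75

Step 2 — sample covariance S[i,j] = (1/(n-1)) · Σ_k (x_{k,i} - mean_i) · (x_{k,j} - mean_j), with n-1 = 3.
  S[X_1,X_1] = ((2)·(2) + (1)·(1) + (-2)·(-2) + (-1)·(-1)) / 3 = 10/3 = 3.3333
  S[X_1,X_2] = ((2)·(-2.75) + (1)·(-1.75) + (-2)·(2.25) + (-1)·(2.25)) / 3 = -14/3 = -4.6667
  S[X_2,X_2] = ((-2.75)·(-2.75) + (-1.75)·(-1.75) + (2.25)·(2.25) + (2.25)·(2.25)) / 3 = 20.75/3 = 6.9167

S is symmetric (S[j,i] = S[i,j]). Assembling:

S = [[3.3333, -4.6667],
 [-4.6667, 6.9167]]


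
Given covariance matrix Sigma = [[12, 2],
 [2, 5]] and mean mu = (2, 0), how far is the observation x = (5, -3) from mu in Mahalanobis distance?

Step 1 — centre the observation: (x - mu) = (3, -3).

Step 2 — invert Sigma. det(Sigma) = 12·5 - (2)² = 56.
  Sigma^{-1} = (1/det) · [[d, -b], [-b, a]] = [[0.0893, -0.0357],
 [-0.0357, 0.2143]].

Step 3 — form the quadratic (x - mu)^T · Sigma^{-1} · (x - mu):
  Sigma^{-1} · (x - mu) = (0.375, -0.75).
  (x - mu)^T · [Sigma^{-1} · (x - mu)] = (3)·(0.375) + (-3)·(-0.75) = 3.375.

Step 4 — take square root: d = √(3.375) ≈ 1.8371.

d(x, mu) = √(3.375) ≈ 1.8371


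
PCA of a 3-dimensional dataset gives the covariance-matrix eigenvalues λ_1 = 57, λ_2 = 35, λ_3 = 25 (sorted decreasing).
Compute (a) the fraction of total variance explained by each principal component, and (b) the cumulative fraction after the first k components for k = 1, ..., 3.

Step 1 — total variance = trace(Sigma) = Σ λ_i = 57 + 35 + 25 = 117.

Step 2 — fraction explained by component i = λ_i / Σ λ:
  PC1: 57/117 = 0.4872
  PC2: 35/117 = 0.2991
  PC3: 25/117 = 0.2137

Step 3 — cumulative fraction after k components = (λ_1 + ... + λ_k) / Σ λ:
  k = 1: 57/117 = 0.4872
  k = 2: (57 + 35)/117 = 92/117 = 0.7863
  k = 3: (57 + 35 + 25)/117 = 117/117 = 1

Summary (fraction, with percent):

explained: PC1 0.4872 (48.72%), PC2 0.2991 (29.91%), PC3 0.2137 (21.37%);  cumulative: 0.4872, 0.7863, 1


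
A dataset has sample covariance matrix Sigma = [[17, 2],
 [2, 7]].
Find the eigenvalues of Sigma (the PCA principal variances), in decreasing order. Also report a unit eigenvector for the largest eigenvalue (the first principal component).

Step 1 — characteristic polynomial of 2×2 Sigma:
  det(Sigma - λI) = λ² - trace · λ + det = 0.
  trace = 17 + 7 = 24, det = 17·7 - (2)² = 115.
Step 2 — discriminant:
  Δ = trace² - 4·det = 576 - 460 = 116.
Step 3 — eigenvalues:
  λ = (trace ± √Δ)/2 = (24 ± 10.7703)/2,
  λ_1 = 17.3852,  λ_2 = 6.6148.

Step 4 — unit eigenvector for λ_1: solve (Sigma - λ_1 I)v = 0. First row:
  (17 - 17.3852)·v_x + (2)·v_y = 0, i.e. (-0.3852)·v_x + (2)·v_y = 0,
  so v ∝ (b, λ_1 - a) = (2, 0.3852) = u.
  ||u|| = √((2)² + (0.3852)²) = √(4.1484) ≈ 2.0368,
  v_1 = u/||u|| ≈ (0.982, 0.1891) (||v_1|| = 1).

λ_1 = 17.3852,  λ_2 = 6.6148;  v_1 ≈ (0.982, 0.1891)


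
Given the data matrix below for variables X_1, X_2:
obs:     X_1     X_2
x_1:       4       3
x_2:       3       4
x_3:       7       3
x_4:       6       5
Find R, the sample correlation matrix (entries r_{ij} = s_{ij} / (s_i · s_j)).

Step 1 — column means:
  mean(X_1) = (4 + 3 + 7 + 6) / 4 = 20/4 = 5
  mean(X_2) = (3 + 4 + 3 + 5) / 4 = 15/4 = 3.75

Step 2 — sample variances and covariances s[i,j] = (1/(n-1)) · Σ_k (x_{k,i} - mean_i) · (x_{k,j} - mean_j), with n-1 = 3:
  s[X_1,X_1] = ((-1)·(-1) + (-2)·(-2) + (2)·(2) + (1)·(1)) / 3 = 10/3 = 3.3333
  s[X_1,X_2] = ((-1)·(-0.75) + (-2)·(0.25) + (2)·(-0.75) + (1)·(1.25)) / 3 = 0/3 = 0
  s[X_2,X_2] = ((-0.75)·(-0.75) + (0.25)·(0.25) + (-0.75)·(-0.75) + (1.25)·(1.25)) / 3 = 2.75/3 = 0.9167
  Sample standard deviations s_i = √(s[i,i]):
  s(X_1) = √(3.3333) = 1.8257
  s(X_2) = √(0.9167) = 0.9574

Step 3 — r_{ij} = s_{ij} / (s_i · s_j):
  r[X_1,X_1] = 1 (diagonal).
  r[X_1,X_2] = 0 / (1.8257 · 0.9574) = 0 / 1.748 = 0
  r[X_2,X_2] = 1 (diagonal).

R is symmetric with unit diagonal. Assembling:

R = [[1, 0],
 [0, 1]]


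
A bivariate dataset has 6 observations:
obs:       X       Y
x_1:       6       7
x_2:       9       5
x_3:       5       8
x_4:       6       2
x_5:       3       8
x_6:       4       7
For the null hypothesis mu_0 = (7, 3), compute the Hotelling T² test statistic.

Step 1 — sample mean vector:
  mean(X) = (6 + 9 + 5 + 6 + 3 + 4) / 6 = 33/6 = 5.5
  mean(Y) = (7 + 5 + 8 + 2 + 8 + 7) / 6 = 37/6 = 6.1667
  x̄ = (5.5, 6.1667),  deviation x̄ - mu_0 = (5.5, 6.1667) - (7, 3) = (-1.5, 3.1667).

Step 2 — sample covariance matrix, S[i,j] = (1/(n-1)) · Σ_k (x_{k,i} - mean_i) · (x_{k,j} - mean_j), divisor n-1 = 5:
  S[X,X] = ((0.5)·(0.5) + (3.5)·(3.5) + (-0.5)·(-0.5) + (0.5)·(0.5) + (-2.5)·(-2.5) + (-1.5)·(-1.5)) / 5 = 21.5/5 = 4.3
  S[X,Y] = ((0.5)·(0.8333) + (3.5)·(-1.1667) + (-0.5)·(1.8333) + (0.5)·(-4.1667) + (-2.5)·(1.8333) + (-1.5)·(0.8333)) / 5 = -12.5/5 = -2.5
  S[Y,Y] = ((0.8333)·(0.8333) + (-1.1667)·(-1.1667) + (1.8333)·(1.8333) + (-4.1667)·(-4.1667) + (1.8333)·(1.8333) + (0.8333)·(0.8333)) / 5 = 26.8333/5 = 5.3667
  S = [[4.3, -2.5],
 [-2.5, 5.3667]].

Step 3 — invert S. det(S) = 4.3·5.3667 - (-2.5)² = 16.8267.
  S^{-1} = (1/det) · [[d, -b], [-b, a]] = [[0.3189, 0.1486],
 [0.1486, 0.2555]].

Step 4 — quadratic form (x̄ - mu_0)^T · S^{-1} · (x̄ - mu_0):
  S^{-1} · (x̄ - mu_0) = (-0.0079, 0.5864),
  (x̄ - mu_0)^T · [...] = (-1.5)·(-0.0079) + (3.1667)·(0.5864) = 1.8687.

Step 5 — scale by n: T² = 6 · 1.8687 = 11.2124.

T² ≈ 11.2124


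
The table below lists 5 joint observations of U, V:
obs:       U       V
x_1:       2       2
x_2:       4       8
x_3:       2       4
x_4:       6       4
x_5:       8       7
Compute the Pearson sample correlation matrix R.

Step 1 — column means:
  mean(U) = (2 + 4 + 2 + 6 + 8) / 5 = 22/5 = 4.4
  mean(V) = (2 + 8 + 4 + 4 + 7) / 5 = 25/5 = 5

Step 2 — sample variances and covariances s[i,j] = (1/(n-1)) · Σ_k (x_{k,i} - mean_i) · (x_{k,j} - mean_j), with n-1 = 4:
  s[U,U] = ((-2.4)·(-2.4) + (-0.4)·(-0.4) + (-2.4)·(-2.4) + (1.6)·(1.6) + (3.6)·(3.6)) / 4 = 27.2/4 = 6.8
  s[U,V] = ((-2.4)·(-3) + (-0.4)·(3) + (-2.4)·(-1) + (1.6)·(-1) + (3.6)·(2)) / 4 = 14/4 = 3.5
  s[V,V] = ((-3)·(-3) + (3)·(3) + (-1)·(-1) + (-1)·(-1) + (2)·(2)) / 4 = 24/4 = 6
  Sample standard deviations s_i = √(s[i,i]):
  s(U) = √(6.8) = 2.6077
  s(V) = √(6) = 2.4495

Step 3 — r_{ij} = s_{ij} / (s_i · s_j):
  r[U,U] = 1 (diagonal).
  r[U,V] = 3.5 / (2.6077 · 2.4495) = 3.5 / 6.3875 = 0.5479
  r[V,V] = 1 (diagonal).

R is symmetric with unit diagonal. Assembling:

R = [[1, 0.5479],
 [0.5479, 1]]


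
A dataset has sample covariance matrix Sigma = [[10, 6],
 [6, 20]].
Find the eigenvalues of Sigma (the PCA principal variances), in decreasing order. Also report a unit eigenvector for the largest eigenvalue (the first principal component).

Step 1 — characteristic polynomial of 2×2 Sigma:
  det(Sigma - λI) = λ² - trace · λ + det = 0.
  trace = 10 + 20 = 30, det = 10·20 - (6)² = 164.
Step 2 — discriminant:
  Δ = trace² - 4·det = 900 - 656 = 244.
Step 3 — eigenvalues:
  λ = (trace ± √Δ)/2 = (30 ± 15.6205)/2,
  λ_1 = 22.8102,  λ_2 = 7.1898.

Step 4 — unit eigenvector for λ_1: solve (Sigma - λ_1 I)v = 0. First row:
  (10 - 22.8102)·v_x + (6)·v_y = 0, i.e. (-12.8102)·v_x + (6)·v_y = 0,
  so v ∝ (b, λ_1 - a) = (6, 12.8102) = u.
  ||u|| = √((6)² + (12.8102)²) = √(200.1025) ≈ 14.1458,
  v_1 = u/||u|| ≈ (0.4242, 0.9056) (||v_1|| = 1).

λ_1 = 22.8102,  λ_2 = 7.1898;  v_1 ≈ (0.4242, 0.9056)


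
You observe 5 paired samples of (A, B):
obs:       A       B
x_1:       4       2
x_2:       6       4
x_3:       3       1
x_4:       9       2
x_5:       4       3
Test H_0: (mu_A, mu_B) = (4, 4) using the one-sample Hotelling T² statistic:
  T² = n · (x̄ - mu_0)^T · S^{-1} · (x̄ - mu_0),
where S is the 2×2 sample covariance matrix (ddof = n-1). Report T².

Step 1 — sample mean vector:
  mean(A) = (4 + 6 + 3 + 9 + 4) / 5 = 26/5 = 5.2
  mean(B) = (2 + 4 + 1 + 2 + 3) / 5 = 12/5 = 2.4
  x̄ = (5.2, 2.4),  deviation x̄ - mu_0 = (5.2, 2.4) - (4, 4) = (1.2, -1.6).

Step 2 — sample covariance matrix, S[i,j] = (1/(n-1)) · Σ_k (x_{k,i} - mean_i) · (x_{k,j} - mean_j), divisor n-1 = 4:
  S[A,A] = ((-1.2)·(-1.2) + (0.8)·(0.8) + (-2.2)·(-2.2) + (3.8)·(3.8) + (-1.2)·(-1.2)) / 4 = 22.8/4 = 5.7
  S[A,B] = ((-1.2)·(-0.4) + (0.8)·(1.6) + (-2.2)·(-1.4) + (3.8)·(-0.4) + (-1.2)·(0.6)) / 4 = 2.6/4 = 0.65
  S[B,B] = ((-0.4)·(-0.4) + (1.6)·(1.6) + (-1.4)·(-1.4) + (-0.4)·(-0.4) + (0.6)·(0.6)) / 4 = 5.2/4 = 1.3
  S = [[5.7, 0.65],
 [0.65, 1.3]].

Step 3 — invert S. det(S) = 5.7·1.3 - (0.65)² = 6.9875.
  S^{-1} = (1/det) · [[d, -b], [-b, a]] = [[0.186, -0.093],
 [-0.093, 0.8157]].

Step 4 — quadratic form (x̄ - mu_0)^T · S^{-1} · (x̄ - mu_0):
  S^{-1} · (x̄ - mu_0) = (0.3721, -1.4168),
  (x̄ - mu_0)^T · [...] = (1.2)·(0.3721) + (-1.6)·(-1.4168) = 2.7134.

Step 5 — scale by n: T² = 5 · 2.7134 = 13.5671.

T² ≈ 13.5671


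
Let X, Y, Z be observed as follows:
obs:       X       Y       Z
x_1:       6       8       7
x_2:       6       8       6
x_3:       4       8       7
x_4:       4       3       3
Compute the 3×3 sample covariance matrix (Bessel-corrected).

Step 1 — column means:
  mean(X) = (6 + 6 + 4 + 4) / 4 = 20/4 = 5
  mean(Y) = (8 + 8 + 8 + 3) / 4 = 27/4 = 6.75
  mean(Z) = (7 + 6 + 7 + 3) / 4 = 23/4 = 5.75

Step 2 — sample covariance S[i,j] = (1/(n-1)) · Σ_k (x_{k,i} - mean_i) · (x_{k,j} - mean_j), with n-1 = 3.
  S[X,X] = ((1)·(1) + (1)·(1) + (-1)·(-1) + (-1)·(-1)) / 3 = 4/3 = 1.3333
  S[X,Y] = ((1)·(1.25) + (1)·(1.25) + (-1)·(1.25) + (-1)·(-3.75)) / 3 = 5/3 = 1.6667
  S[X,Z] = ((1)·(1.25) + (1)·(0.25) + (-1)·(1.25) + (-1)·(-2.75)) / 3 = 3/3 = 1
  S[Y,Y] = ((1.25)·(1.25) + (1.25)·(1.25) + (1.25)·(1.25) + (-3.75)·(-3.75)) / 3 = 18.75/3 = 6.25
  S[Y,Z] = ((1.25)·(1.25) + (1.25)·(0.25) + (1.25)·(1.25) + (-3.75)·(-2.75)) / 3 = 13.75/3 = 4.5833
  S[Z,Z] = ((1.25)·(1.25) + (0.25)·(0.25) + (1.25)·(1.25) + (-2.75)·(-2.75)) / 3 = 10.75/3 = 3.5833

S is symmetric (S[j,i] = S[i,j]). Assembling:

S = [[1.3333, 1.6667, 1],
 [1.6667, 6.25, 4.5833],
 [1, 4.5833, 3.5833]]


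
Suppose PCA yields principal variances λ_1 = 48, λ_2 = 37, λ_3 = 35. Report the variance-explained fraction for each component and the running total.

Step 1 — total variance = trace(Sigma) = Σ λ_i = 48 + 37 + 35 = 120.

Step 2 — fraction explained by component i = λ_i / Σ λ:
  PC1: 48/120 = 0.4
  PC2: 37/120 = 0.3083
  PC3: 35/120 = 0.2917

Step 3 — cumulative fraction after k components = (λ_1 + ... + λ_k) / Σ λ:
  k = 1: 48/120 = 0.4
  k = 2: (48 + 37)/120 = 85/120 = 0.7083
  k = 3: (48 + 37 + 35)/120 = 120/120 = 1

Summary (fraction, with percent):

explained: PC1 0.4 (40%), PC2 0.3083 (30.83%), PC3 0.2917 (29.17%);  cumulative: 0.4, 0.7083, 1


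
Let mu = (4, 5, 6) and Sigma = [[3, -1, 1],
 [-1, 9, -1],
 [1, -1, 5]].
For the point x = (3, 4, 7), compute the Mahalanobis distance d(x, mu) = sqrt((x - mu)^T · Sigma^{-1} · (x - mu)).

Step 1 — centre the observation: (x - mu) = (-1, -1, 1).

Step 2 — invert Sigma (cofactor / det for 3×3, or solve directly):
  Sigma^{-1} = [[0.3667, 0.0333, -0.0667],
 [0.0333, 0.1167, 0.0167],
 [-0.0667, 0.0167, 0.2167]].

Step 3 — form the quadratic (x - mu)^T · Sigma^{-1} · (x - mu):
  Sigma^{-1} · (x - mu) = (-0.4667, -0.1333, 0.2667).
  (x - mu)^T · [Sigma^{-1} · (x - mu)] = (-1)·(-0.4667) + (-1)·(-0.1333) + (1)·(0.2667) = 0.8667.

Step 4 — take square root: d = √(0.8667) ≈ 0.9309.

d(x, mu) = √(0.8667) ≈ 0.9309


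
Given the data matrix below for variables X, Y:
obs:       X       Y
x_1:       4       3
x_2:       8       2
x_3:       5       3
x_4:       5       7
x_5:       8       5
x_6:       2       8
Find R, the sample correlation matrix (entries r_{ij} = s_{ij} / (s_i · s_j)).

Step 1 — column means:
  mean(X) = (4 + 8 + 5 + 5 + 8 + 2) / 6 = 32/6 = 5.3333
  mean(Y) = (3 + 2 + 3 + 7 + 5 + 8) / 6 = 28/6 = 4.6667

Step 2 — sample variances and covariances s[i,j] = (1/(n-1)) · Σ_k (x_{k,i} - mean_i) · (x_{k,j} - mean_j), with n-1 = 5:
  s[X,X] = ((-1.3333)·(-1.3333) + (2.6667)·(2.6667) + (-0.3333)·(-0.3333) + (-0.3333)·(-0.3333) + (2.6667)·(2.6667) + (-3.3333)·(-3.3333)) / 5 = 27.3333/5 = 5.4667
  s[X,Y] = ((-1.3333)·(-1.6667) + (2.6667)·(-2.6667) + (-0.3333)·(-1.6667) + (-0.3333)·(2.3333) + (2.6667)·(0.3333) + (-3.3333)·(3.3333)) / 5 = -15.3333/5 = -3.0667
  s[Y,Y] = ((-1.6667)·(-1.6667) + (-2.6667)·(-2.6667) + (-1.6667)·(-1.6667) + (2.3333)·(2.3333) + (0.3333)·(0.3333) + (3.3333)·(3.3333)) / 5 = 29.3333/5 = 5.8667
  Sample standard deviations s_i = √(s[i,i]):
  s(X) = √(5.4667) = 2.3381
  s(Y) = √(5.8667) = 2.4221

Step 3 — r_{ij} = s_{ij} / (s_i · s_j):
  r[X,X] = 1 (diagonal).
  r[X,Y] = -3.0667 / (2.3381 · 2.4221) = -3.0667 / 5.6631 = -0.5415
  r[Y,Y] = 1 (diagonal).

R is symmetric with unit diagonal. Assembling:

R = [[1, -0.5415],
 [-0.5415, 1]]


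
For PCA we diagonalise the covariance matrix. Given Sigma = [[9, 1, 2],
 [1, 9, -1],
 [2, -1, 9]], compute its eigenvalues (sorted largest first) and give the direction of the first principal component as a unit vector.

Step 1 — characteristic polynomial p(λ) = det(λI - Sigma) = λ³ - tr·λ² + c_1·λ - det, where tr = trace, c_1 = sum of the principal 2×2 minors, det = det(Sigma):
  tr = 9 + 9 + 9 = 27,
  c_1 = (9·9 - (1)²) + (9·9 - (2)²) + (9·9 - (-1)²) = 80 + 77 + 80 = 237,
  det = 9·(9·9 - (-1)²) - (1)·((1)·9 - (-1)·(2)) + (2)·((1)·(-1) - 9·(2)) = 9·(80) - (1)·(11) + (2)·(-19) = 671.
  So p(λ) = λ³ - 27λ² + 237λ - 671.
Step 2 — look for an integer root (rational root theorem: any rational root is an integer divisor of 671). Testing λ = 11:
  p(11) = 1331 - 3267 + 2607 - 671 = 0  ✓
  Dividing out (λ - 11): p(λ) = (λ - 11)(λ² - 16λ + 61).
Step 3 — remaining eigenvalues from the quadratic λ² - 16λ + 61 = 0:
  Δ = 16² - 4·61 = 256 - 244 = 12,  λ = (16 ± √12)/2 = (16 ± 3.4641)/2 ≈ 9.7321 or 6.2679.
  Sorted: λ_1 = 11,  λ_2 = 9.7321,  λ_3 = 6.2679  (check: sum = 27 = tr ✓).

Step 4 — unit eigenvector for λ_1 = 11: v spans the null space of (Sigma - λ_1 I), whose rows are
  r_1 = (-2, 1, 2),  r_2 = (1, -2, -1),  r_3 = (2, -1, -2).
  v is orthogonal to every row, so take v ∝ r_1 × r_2 = ((1)·(-1) - (2)·(-2), (2)·(1) - (-2)·(-1), (-2)·(-2) - (1)·(1)) = (3, 0, 3).
  Rescale (divide by 3): u = (1, 0, 1).
  ||u|| = √((1)² + (0)² + (1)²) = √(2) ≈ 1.4142,  v_1 = u/||u|| ≈ (0.7071, 0, 0.7071) (||v_1|| = 1).

λ_1 = 11,  λ_2 = 9.7321,  λ_3 = 6.2679;  v_1 ≈ (0.7071, 0, 0.7071)


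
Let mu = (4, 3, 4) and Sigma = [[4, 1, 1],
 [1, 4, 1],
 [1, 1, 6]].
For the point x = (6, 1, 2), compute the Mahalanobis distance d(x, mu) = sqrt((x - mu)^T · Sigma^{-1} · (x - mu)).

Step 1 — centre the observation: (x - mu) = (2, -2, -2).

Step 2 — invert Sigma (cofactor / det for 3×3, or solve directly):
  Sigma^{-1} = [[0.2738, -0.0595, -0.0357],
 [-0.0595, 0.2738, -0.0357],
 [-0.0357, -0.0357, 0.1786]].

Step 3 — form the quadratic (x - mu)^T · Sigma^{-1} · (x - mu):
  Sigma^{-1} · (x - mu) = (0.7381, -0.5952, -0.3571).
  (x - mu)^T · [Sigma^{-1} · (x - mu)] = (2)·(0.7381) + (-2)·(-0.5952) + (-2)·(-0.3571) = 3.381.

Step 4 — take square root: d = √(3.381) ≈ 1.8387.

d(x, mu) = √(3.381) ≈ 1.8387


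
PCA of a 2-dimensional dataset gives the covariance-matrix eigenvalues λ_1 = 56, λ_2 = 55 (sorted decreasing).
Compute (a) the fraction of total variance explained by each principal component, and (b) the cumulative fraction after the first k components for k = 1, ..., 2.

Step 1 — total variance = trace(Sigma) = Σ λ_i = 56 + 55 = 111.

Step 2 — fraction explained by component i = λ_i / Σ λ:
  PC1: 56/111 = 0.5045
  PC2: 55/111 = 0.4955

Step 3 — cumulative fraction after k components = (λ_1 + ... + λ_k) / Σ λ:
  k = 1: 56/111 = 0.5045
  k = 2: (56 + 55)/111 = 111/111 = 1

Summary (fraction, with percent):

explained: PC1 0.5045 (50.45%), PC2 0.4955 (49.55%);  cumulative: 0.5045, 1


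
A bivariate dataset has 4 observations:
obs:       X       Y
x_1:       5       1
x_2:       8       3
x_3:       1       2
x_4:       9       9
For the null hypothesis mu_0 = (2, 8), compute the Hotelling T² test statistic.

Step 1 — sample mean vector:
  mean(X) = (5 + 8 + 1 + 9) / 4 = 23/4 = 5.75
  mean(Y) = (1 + 3 + 2 + 9) / 4 = 15/4 = 3.75
  x̄ = (5.75, 3.75),  deviation x̄ - mu_0 = (5.75, 3.75) - (2, 8) = (3.75, -4.25).

Step 2 — sample covariance matrix, S[i,j] = (1/(n-1)) · Σ_k (x_{k,i} - mean_i) · (x_{k,j} - mean_j), divisor n-1 = 3:
  S[X,X] = ((-0.75)·(-0.75) + (2.25)·(2.25) + (-4.75)·(-4.75) + (3.25)·(3.25)) / 3 = 38.75/3 = 12.9167
  S[X,Y] = ((-0.75)·(-2.75) + (2.25)·(-0.75) + (-4.75)·(-1.75) + (3.25)·(5.25)) / 3 = 25.75/3 = 8.5833
  S[Y,Y] = ((-2.75)·(-2.75) + (-0.75)·(-0.75) + (-1.75)·(-1.75) + (5.25)·(5.25)) / 3 = 38.75/3 = 12.9167
  S = [[12.9167, 8.5833],
 [8.5833, 12.9167]].

Step 3 — invert S. det(S) = 12.9167·12.9167 - (8.5833)² = 93.1667.
  S^{-1} = (1/det) · [[d, -b], [-b, a]] = [[0.1386, -0.0921],
 [-0.0921, 0.1386]].

Step 4 — quadratic form (x̄ - mu_0)^T · S^{-1} · (x̄ - mu_0):
  S^{-1} · (x̄ - mu_0) = (0.9114, -0.9347),
  (x̄ - mu_0)^T · [...] = (3.75)·(0.9114) + (-4.25)·(-0.9347) = 7.3904.

Step 5 — scale by n: T² = 4 · 7.3904 = 29.5617.

T² ≈ 29.5617


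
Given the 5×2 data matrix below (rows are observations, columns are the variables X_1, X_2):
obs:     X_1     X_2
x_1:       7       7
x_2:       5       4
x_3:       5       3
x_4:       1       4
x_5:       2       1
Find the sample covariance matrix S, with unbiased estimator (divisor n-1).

Step 1 — column means:
  mean(X_1) = (7 + 5 + 5 + 1 + 2) / 5 = 20/5 = 4
  mean(X_2) = (7 + 4 + 3 + 4 + 1) / 5 = 19/5 = 3.8

Step 2 — sample covariance S[i,j] = (1/(n-1)) · Σ_k (x_{k,i} - mean_i) · (x_{k,j} - mean_j), with n-1 = 4.
  S[X_1,X_1] = ((3)·(3) + (1)·(1) + (1)·(1) + (-3)·(-3) + (-2)·(-2)) / 4 = 24/4 = 6
  S[X_1,X_2] = ((3)·(3.2) + (1)·(0.2) + (1)·(-0.8) + (-3)·(0.2) + (-2)·(-2.8)) / 4 = 14/4 = 3.5
  S[X_2,X_2] = ((3.2)·(3.2) + (0.2)·(0.2) + (-0.8)·(-0.8) + (0.2)·(0.2) + (-2.8)·(-2.8)) / 4 = 18.8/4 = 4.7

S is symmetric (S[j,i] = S[i,j]). Assembling:

S = [[6, 3.5],
 [3.5, 4.7]]


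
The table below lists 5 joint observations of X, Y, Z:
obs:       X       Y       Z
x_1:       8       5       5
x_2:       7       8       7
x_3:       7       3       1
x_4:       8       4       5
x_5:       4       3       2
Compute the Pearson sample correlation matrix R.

Step 1 — column means:
  mean(X) = (8 + 7 + 7 + 8 + 4) / 5 = 34/5 = 6.8
  mean(Y) = (5 + 8 + 3 + 4 + 3) / 5 = 23/5 = 4.6
  mean(Z) = (5 + 7 + 1 + 5 + 2) / 5 = 20/5 = 4

Step 2 — sample variances and covariances s[i,j] = (1/(n-1)) · Σ_k (x_{k,i} - mean_i) · (x_{k,j} - mean_j), with n-1 = 4:
  s[X,X] = ((1.2)·(1.2) + (0.2)·(0.2) + (0.2)·(0.2) + (1.2)·(1.2) + (-2.8)·(-2.8)) / 4 = 10.8/4 = 2.7
  s[X,Y] = ((1.2)·(0.4) + (0.2)·(3.4) + (0.2)·(-1.6) + (1.2)·(-0.6) + (-2.8)·(-1.6)) / 4 = 4.6/4 = 1.15
  s[X,Z] = ((1.2)·(1) + (0.2)·(3) + (0.2)·(-3) + (1.2)·(1) + (-2.8)·(-2)) / 4 = 8/4 = 2
  s[Y,Y] = ((0.4)·(0.4) + (3.4)·(3.4) + (-1.6)·(-1.6) + (-0.6)·(-0.6) + (-1.6)·(-1.6)) / 4 = 17.2/4 = 4.3
  s[Y,Z] = ((0.4)·(1) + (3.4)·(3) + (-1.6)·(-3) + (-0.6)·(1) + (-1.6)·(-2)) / 4 = 18/4 = 4.5
  s[Z,Z] = ((1)·(1) + (3)·(3) + (-3)·(-3) + (1)·(1) + (-2)·(-2)) / 4 = 24/4 = 6
  Sample standard deviations s_i = √(s[i,i]):
  s(X) = √(2.7) = 1.6432
  s(Y) = √(4.3) = 2.0736
  s(Z) = √(6) = 2.4495

Step 3 — r_{ij} = s_{ij} / (s_i · s_j):
  r[X,X] = 1 (diagonal).
  r[X,Y] = 1.15 / (1.6432 · 2.0736) = 1.15 / 3.4073 = 0.3375
  r[X,Z] = 2 / (1.6432 · 2.4495) = 2 / 4.0249 = 0.4969
  r[Y,Y] = 1 (diagonal).
  r[Y,Z] = 4.5 / (2.0736 · 2.4495) = 4.5 / 5.0794 = 0.8859
  r[Z,Z] = 1 (diagonal).

R is symmetric with unit diagonal. Assembling:

R = [[1, 0.3375, 0.4969],
 [0.3375, 1, 0.8859],
 [0.4969, 0.8859, 1]]


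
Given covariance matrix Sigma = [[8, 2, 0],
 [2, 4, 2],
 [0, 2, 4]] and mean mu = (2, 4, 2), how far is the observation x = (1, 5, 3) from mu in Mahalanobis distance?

Step 1 — centre the observation: (x - mu) = (-1, 1, 1).

Step 2 — invert Sigma (cofactor / det for 3×3, or solve directly):
  Sigma^{-1} = [[0.15, -0.1, 0.05],
 [-0.1, 0.4, -0.2],
 [0.05, -0.2, 0.35]].

Step 3 — form the quadratic (x - mu)^T · Sigma^{-1} · (x - mu):
  Sigma^{-1} · (x - mu) = (-0.2, 0.3, 0.1).
  (x - mu)^T · [Sigma^{-1} · (x - mu)] = (-1)·(-0.2) + (1)·(0.3) + (1)·(0.1) = 0.6.

Step 4 — take square root: d = √(0.6) ≈ 0.7746.

d(x, mu) = √(0.6) ≈ 0.7746


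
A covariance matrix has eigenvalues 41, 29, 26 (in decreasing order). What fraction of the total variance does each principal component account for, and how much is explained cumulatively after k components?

Step 1 — total variance = trace(Sigma) = Σ λ_i = 41 + 29 + 26 = 96.

Step 2 — fraction explained by component i = λ_i / Σ λ:
  PC1: 41/96 = 0.4271
  PC2: 29/96 = 0.3021
  PC3: 26/96 = 0.2708

Step 3 — cumulative fraction after k components = (λ_1 + ... + λ_k) / Σ λ:
  k = 1: 41/96 = 0.4271
  k = 2: (41 + 29)/96 = 70/96 = 0.7292
  k = 3: (41 + 29 + 26)/96 = 96/96 = 1

Summary (fraction, with percent):

explained: PC1 0.4271 (42.71%), PC2 0.3021 (30.21%), PC3 0.2708 (27.08%);  cumulative: 0.4271, 0.7292, 1


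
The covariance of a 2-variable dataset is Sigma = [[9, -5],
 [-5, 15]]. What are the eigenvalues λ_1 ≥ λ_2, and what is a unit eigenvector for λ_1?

Step 1 — characteristic polynomial of 2×2 Sigma:
  det(Sigma - λI) = λ² - trace · λ + det = 0.
  trace = 9 + 15 = 24, det = 9·15 - (-5)² = 110.
Step 2 — discriminant:
  Δ = trace² - 4·det = 576 - 440 = 136.
Step 3 — eigenvalues:
  λ = (trace ± √Δ)/2 = (24 ± 11.6619)/2,
  λ_1 = 17.831,  λ_2 = 6.169.

Step 4 — unit eigenvector for λ_1: solve (Sigma - λ_1 I)v = 0. First row:
  (9 - 17.831)·v_x + (-5)·v_y = 0, i.e. (-8.831)·v_x + (-5)·v_y = 0,
  so v ∝ (b, λ_1 - a) = (-5, 8.831); multiply by -1 so the first entry is positive: u = (5, -8.831).
  ||u|| = √((5)² + (-8.831)²) = √(102.9857) ≈ 10.1482,
  v_1 = u/||u|| ≈ (0.4927, -0.8702) (||v_1|| = 1).

λ_1 = 17.831,  λ_2 = 6.169;  v_1 ≈ (0.4927, -0.8702)


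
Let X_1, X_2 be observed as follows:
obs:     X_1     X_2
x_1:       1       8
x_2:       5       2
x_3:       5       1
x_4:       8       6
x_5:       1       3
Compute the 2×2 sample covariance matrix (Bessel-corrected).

Step 1 — column means:
  mean(X_1) = (1 + 5 + 5 + 8 + 1) / 5 = 20/5 = 4
  mean(X_2) = (8 + 2 + 1 + 6 + 3) / 5 = 20/5 = 4

Step 2 — sample covariance S[i,j] = (1/(n-1)) · Σ_k (x_{k,i} - mean_i) · (x_{k,j} - mean_j), with n-1 = 4.
  S[X_1,X_1] = ((-3)·(-3) + (1)·(1) + (1)·(1) + (4)·(4) + (-3)·(-3)) / 4 = 36/4 = 9
  S[X_1,X_2] = ((-3)·(4) + (1)·(-2) + (1)·(-3) + (4)·(2) + (-3)·(-1)) / 4 = -6/4 = -1.5
  S[X_2,X_2] = ((4)·(4) + (-2)·(-2) + (-3)·(-3) + (2)·(2) + (-1)·(-1)) / 4 = 34/4 = 8.5

S is symmetric (S[j,i] = S[i,j]). Assembling:

S = [[9, -1.5],
 [-1.5, 8.5]]


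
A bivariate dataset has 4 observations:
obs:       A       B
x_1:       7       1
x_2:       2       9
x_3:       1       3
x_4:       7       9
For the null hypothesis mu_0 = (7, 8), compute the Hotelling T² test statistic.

Step 1 — sample mean vector:
  mean(A) = (7 + 2 + 1 + 7) / 4 = 17/4 = 4.25
  mean(B) = (1 + 9 + 3 + 9) / 4 = 22/4 = 5.5
  x̄ = (4.25, 5.5),  deviation x̄ - mu_0 = (4.25, 5.5) - (7, 8) = (-2.75, -2.5).

Step 2 — sample covariance matrix, S[i,j] = (1/(n-1)) · Σ_k (x_{k,i} - mean_i) · (x_{k,j} - mean_j), divisor n-1 = 3:
  S[A,A] = ((2.75)·(2.75) + (-2.25)·(-2.25) + (-3.25)·(-3.25) + (2.75)·(2.75)) / 3 = 30.75/3 = 10.25
  S[A,B] = ((2.75)·(-4.5) + (-2.25)·(3.5) + (-3.25)·(-2.5) + (2.75)·(3.5)) / 3 = -2.5/3 = -0.8333
  S[B,B] = ((-4.5)·(-4.5) + (3.5)·(3.5) + (-2.5)·(-2.5) + (3.5)·(3.5)) / 3 = 51/3 = 17
  S = [[10.25, -0.8333],
 [-0.8333, 17]].

Step 3 — invert S. det(S) = 10.25·17 - (-0.8333)² = 173.5556.
  S^{-1} = (1/det) · [[d, -b], [-b, a]] = [[0.098, 0.0048],
 [0.0048, 0.0591]].

Step 4 — quadratic form (x̄ - mu_0)^T · S^{-1} · (x̄ - mu_0):
  S^{-1} · (x̄ - mu_0) = (-0.2814, -0.1609),
  (x̄ - mu_0)^T · [...] = (-2.75)·(-0.2814) + (-2.5)·(-0.1609) = 1.1759.

Step 5 — scale by n: T² = 4 · 1.1759 = 4.7036.

T² ≈ 4.7036


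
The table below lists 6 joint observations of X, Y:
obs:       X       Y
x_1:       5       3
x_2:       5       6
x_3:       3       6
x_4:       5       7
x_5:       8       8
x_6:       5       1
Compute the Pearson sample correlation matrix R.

Step 1 — column means:
  mean(X) = (5 + 5 + 3 + 5 + 8 + 5) / 6 = 31/6 = 5.1667
  mean(Y) = (3 + 6 + 6 + 7 + 8 + 1) / 6 = 31/6 = 5.1667

Step 2 — sample variances and covariances s[i,j] = (1/(n-1)) · Σ_k (x_{k,i} - mean_i) · (x_{k,j} - mean_j), with n-1 = 5:
  s[X,X] = ((-0.1667)·(-0.1667) + (-0.1667)·(-0.1667) + (-2.1667)·(-2.1667) + (-0.1667)·(-0.1667) + (2.8333)·(2.8333) + (-0.1667)·(-0.1667)) / 5 = 12.8333/5 = 2.5667
  s[X,Y] = ((-0.1667)·(-2.1667) + (-0.1667)·(0.8333) + (-2.1667)·(0.8333) + (-0.1667)·(1.8333) + (2.8333)·(2.8333) + (-0.1667)·(-4.1667)) / 5 = 6.8333/5 = 1.3667
  s[Y,Y] = ((-2.1667)·(-2.1667) + (0.8333)·(0.8333) + (0.8333)·(0.8333) + (1.8333)·(1.8333) + (2.8333)·(2.8333) + (-4.1667)·(-4.1667)) / 5 = 34.8333/5 = 6.9667
  Sample standard deviations s_i = √(s[i,i]):
  s(X) = √(2.5667) = 1.6021
  s(Y) = √(6.9667) = 2.6394

Step 3 — r_{ij} = s_{ij} / (s_i · s_j):
  r[X,X] = 1 (diagonal).
  r[X,Y] = 1.3667 / (1.6021 · 2.6394) = 1.3667 / 4.2286 = 0.3232
  r[Y,Y] = 1 (diagonal).

R is symmetric with unit diagonal. Assembling:

R = [[1, 0.3232],
 [0.3232, 1]]


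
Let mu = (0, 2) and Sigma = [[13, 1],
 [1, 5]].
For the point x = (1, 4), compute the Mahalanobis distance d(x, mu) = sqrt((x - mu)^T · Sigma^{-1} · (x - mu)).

Step 1 — centre the observation: (x - mu) = (1, 2).

Step 2 — invert Sigma. det(Sigma) = 13·5 - (1)² = 64.
  Sigma^{-1} = (1/det) · [[d, -b], [-b, a]] = [[0.0781, -0.0156],
 [-0.0156, 0.2031]].

Step 3 — form the quadratic (x - mu)^T · Sigma^{-1} · (x - mu):
  Sigma^{-1} · (x - mu) = (0.0469, 0.3906).
  (x - mu)^T · [Sigma^{-1} · (x - mu)] = (1)·(0.0469) + (2)·(0.3906) = 0.8281.

Step 4 — take square root: d = √(0.8281) ≈ 0.91.

d(x, mu) = √(0.8281) ≈ 0.91


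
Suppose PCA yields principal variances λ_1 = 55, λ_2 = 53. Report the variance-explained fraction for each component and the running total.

Step 1 — total variance = trace(Sigma) = Σ λ_i = 55 + 53 = 108.

Step 2 — fraction explained by component i = λ_i / Σ λ:
  PC1: 55/108 = 0.5093
  PC2: 53/108 = 0.4907

Step 3 — cumulative fraction after k components = (λ_1 + ... + λ_k) / Σ λ:
  k = 1: 55/108 = 0.5093
  k = 2: (55 + 53)/108 = 108/108 = 1

Summary (fraction, with percent):

explained: PC1 0.5093 (50.93%), PC2 0.4907 (49.07%);  cumulative: 0.5093, 1


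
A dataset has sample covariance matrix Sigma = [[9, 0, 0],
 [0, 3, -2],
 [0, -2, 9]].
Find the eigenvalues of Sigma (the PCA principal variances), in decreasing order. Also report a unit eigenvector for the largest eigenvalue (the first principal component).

Step 1 — characteristic polynomial p(λ) = det(λI - Sigma) = λ³ - tr·λ² + c_1·λ - det, where tr = trace, c_1 = sum of the principal 2×2 minors, det = det(Sigma):
  tr = 9 + 3 + 9 = 21,
  c_1 = (9·3 - (0)²) + (9·9 - (0)²) + (3·9 - (-2)²) = 27 + 81 + 23 = 131,
  det = 9·(3·9 - (-2)²) - (0)·((0)·9 - (-2)·(0)) + (0)·((0)·(-2) - 3·(0)) = 9·(23) - (0)·(0) + (0)·(0) = 207.
  So p(λ) = λ³ - 21λ² + 131λ - 207.
Step 2 — look for an integer root (rational root theorem: any rational root is an integer divisor of 207). Testing λ = 9:
  p(9) = 729 - 1701 + 1179 - 207 = 0  ✓
  Dividing out (λ - 9): p(λ) = (λ - 9)(λ² - 12λ + 23).
Step 3 — remaining eigenvalues from the quadratic λ² - 12λ + 23 = 0:
  Δ = 12² - 4·23 = 144 - 92 = 52,  λ = (12 ± √52)/2 = (12 ± 7.2111)/2 ≈ 9.6056 or 2.3944.
  Sorted: λ_1 = 9.6056,  λ_2 = 9,  λ_3 = 2.3944  (check: sum = 21 = tr ✓).

Step 4 — unit eigenvector for λ_1 ≈ 9.6056: v spans the null space of (Sigma - λ_1 I), whose rows are
  r_1 = (-0.6056, 0, 0),  r_2 = (0, -6.6056, -2),  r_3 = (0, -2, -0.6056).
  v is orthogonal to every row, so take v ∝ r_1 × r_2 = ((0)·(-2) - (0)·(-6.6056), (0)·(0) - (-0.6056)·(-2), (-0.6056)·(-6.6056) - (0)·(0)) ≈ (0, -1.2111, 4).
  Rescale (multiply by -1 so the first nonzero entry is positive): u = (0, 1.2111, -4).
  ||u|| = √((0)² + (1.2111)² + (-4)²) = √(17.4668) ≈ 4.1793,  v_1 = u/||u|| ≈ (0, 0.2898, -0.9571) (||v_1|| = 1).

λ_1 = 9.6056,  λ_2 = 9,  λ_3 = 2.3944;  v_1 ≈ (0, 0.2898, -0.9571)


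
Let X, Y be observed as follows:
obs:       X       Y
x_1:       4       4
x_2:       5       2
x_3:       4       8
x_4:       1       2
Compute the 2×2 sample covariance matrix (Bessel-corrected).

Step 1 — column means:
  mean(X) = (4 + 5 + 4 + 1) / 4 = 14/4 = 3.5
  mean(Y) = (4 + 2 + 8 + 2) / 4 = 16/4 = 4

Step 2 — sample covariance S[i,j] = (1/(n-1)) · Σ_k (x_{k,i} - mean_i) · (x_{k,j} - mean_j), with n-1 = 3.
  S[X,X] = ((0.5)·(0.5) + (1.5)·(1.5) + (0.5)·(0.5) + (-2.5)·(-2.5)) / 3 = 9/3 = 3
  S[X,Y] = ((0.5)·(0) + (1.5)·(-2) + (0.5)·(4) + (-2.5)·(-2)) / 3 = 4/3 = 1.3333
  S[Y,Y] = ((0)·(0) + (-2)·(-2) + (4)·(4) + (-2)·(-2)) / 3 = 24/3 = 8

S is symmetric (S[j,i] = S[i,j]). Assembling:

S = [[3, 1.3333],
 [1.3333, 8]]


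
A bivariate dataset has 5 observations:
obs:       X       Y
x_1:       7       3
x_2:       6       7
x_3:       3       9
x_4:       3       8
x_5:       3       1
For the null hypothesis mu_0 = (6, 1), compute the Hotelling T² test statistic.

Step 1 — sample mean vector:
  mean(X) = (7 + 6 + 3 + 3 + 3) / 5 = 22/5 = 4.4
  mean(Y) = (3 + 7 + 9 + 8 + 1) / 5 = 28/5 = 5.6
  x̄ = (4.4, 5.6),  deviation x̄ - mu_0 = (4.4, 5.6) - (6, 1) = (-1.6, 4.6).

Step 2 — sample covariance matrix, S[i,j] = (1/(n-1)) · Σ_k (x_{k,i} - mean_i) · (x_{k,j} - mean_j), divisor n-1 = 4:
  S[X,X] = ((2.6)·(2.6) + (1.6)·(1.6) + (-1.4)·(-1.4) + (-1.4)·(-1.4) + (-1.4)·(-1.4)) / 4 = 15.2/4 = 3.8
  S[X,Y] = ((2.6)·(-2.6) + (1.6)·(1.4) + (-1.4)·(3.4) + (-1.4)·(2.4) + (-1.4)·(-4.6)) / 4 = -6.2/4 = -1.55
  S[Y,Y] = ((-2.6)·(-2.6) + (1.4)·(1.4) + (3.4)·(3.4) + (2.4)·(2.4) + (-4.6)·(-4.6)) / 4 = 47.2/4 = 11.8
  S = [[3.8, -1.55],
 [-1.55, 11.8]].

Step 3 — invert S. det(S) = 3.8·11.8 - (-1.55)² = 42.4375.
  S^{-1} = (1/det) · [[d, -b], [-b, a]] = [[0.2781, 0.0365],
 [0.0365, 0.0895]].

Step 4 — quadratic form (x̄ - mu_0)^T · S^{-1} · (x̄ - mu_0):
  S^{-1} · (x̄ - mu_0) = (-0.2769, 0.3535),
  (x̄ - mu_0)^T · [...] = (-1.6)·(-0.2769) + (4.6)·(0.3535) = 2.0689.

Step 5 — scale by n: T² = 5 · 2.0689 = 10.3446.

T² ≈ 10.3446


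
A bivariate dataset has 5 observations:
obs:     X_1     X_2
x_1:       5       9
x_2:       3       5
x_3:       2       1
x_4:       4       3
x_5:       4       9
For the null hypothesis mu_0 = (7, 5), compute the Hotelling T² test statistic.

Step 1 — sample mean vector:
  mean(X_1) = (5 + 3 + 2 + 4 + 4) / 5 = 18/5 = 3.6
  mean(X_2) = (9 + 5 + 1 + 3 + 9) / 5 = 27/5 = 5.4
  x̄ = (3.6, 5.4),  deviation x̄ - mu_0 = (3.6, 5.4) - (7, 5) = (-3.4, 0.4).

Step 2 — sample covariance matrix, S[i,j] = (1/(n-1)) · Σ_k (x_{k,i} - mean_i) · (x_{k,j} - mean_j), divisor n-1 = 4:
  S[X_1,X_1] = ((1.4)·(1.4) + (-0.6)·(-0.6) + (-1.6)·(-1.6) + (0.4)·(0.4) + (0.4)·(0.4)) / 4 = 5.2/4 = 1.3
  S[X_1,X_2] = ((1.4)·(3.6) + (-0.6)·(-0.4) + (-1.6)·(-4.4) + (0.4)·(-2.4) + (0.4)·(3.6)) / 4 = 12.8/4 = 3.2
  S[X_2,X_2] = ((3.6)·(3.6) + (-0.4)·(-0.4) + (-4.4)·(-4.4) + (-2.4)·(-2.4) + (3.6)·(3.6)) / 4 = 51.2/4 = 12.8
  S = [[1.3, 3.2],
 [3.2, 12.8]].

Step 3 — invert S. det(S) = 1.3·12.8 - (3.2)² = 6.4.
  S^{-1} = (1/det) · [[d, -b], [-b, a]] = [[2, -0.5],
 [-0.5, 0.2031]].

Step 4 — quadratic form (x̄ - mu_0)^T · S^{-1} · (x̄ - mu_0):
  S^{-1} · (x̄ - mu_0) = (-7, 1.7812),
  (x̄ - mu_0)^T · [...] = (-3.4)·(-7) + (0.4)·(1.7812) = 24.5125.

Step 5 — scale by n: T² = 5 · 24.5125 = 122.5625.

T² ≈ 122.5625


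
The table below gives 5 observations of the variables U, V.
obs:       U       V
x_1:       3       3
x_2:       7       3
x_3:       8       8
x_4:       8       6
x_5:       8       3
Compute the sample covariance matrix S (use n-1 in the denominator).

Step 1 — column means:
  mean(U) = (3 + 7 + 8 + 8 + 8) / 5 = 34/5 = 6.8
  mean(V) = (3 + 3 + 8 + 6 + 3) / 5 = 23/5 = 4.6

Step 2 — sample covariance S[i,j] = (1/(n-1)) · Σ_k (x_{k,i} - mean_i) · (x_{k,j} - mean_j), with n-1 = 4.
  S[U,U] = ((-3.8)·(-3.8) + (0.2)·(0.2) + (1.2)·(1.2) + (1.2)·(1.2) + (1.2)·(1.2)) / 4 = 18.8/4 = 4.7
  S[U,V] = ((-3.8)·(-1.6) + (0.2)·(-1.6) + (1.2)·(3.4) + (1.2)·(1.4) + (1.2)·(-1.6)) / 4 = 9.6/4 = 2.4
  S[V,V] = ((-1.6)·(-1.6) + (-1.6)·(-1.6) + (3.4)·(3.4) + (1.4)·(1.4) + (-1.6)·(-1.6)) / 4 = 21.2/4 = 5.3

S is symmetric (S[j,i] = S[i,j]). Assembling:

S = [[4.7, 2.4],
 [2.4, 5.3]]


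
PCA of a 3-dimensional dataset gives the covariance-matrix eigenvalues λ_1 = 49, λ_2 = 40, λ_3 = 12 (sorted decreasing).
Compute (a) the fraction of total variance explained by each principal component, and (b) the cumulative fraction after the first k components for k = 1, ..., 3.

Step 1 — total variance = trace(Sigma) = Σ λ_i = 49 + 40 + 12 = 101.

Step 2 — fraction explained by component i = λ_i / Σ λ:
  PC1: 49/101 = 0.4851
  PC2: 40/101 = 0.396
  PC3: 12/101 = 0.1188

Step 3 — cumulative fraction after k components = (λ_1 + ... + λ_k) / Σ λ:
  k = 1: 49/101 = 0.4851
  k = 2: (49 + 40)/101 = 89/101 = 0.8812
  k = 3: (49 + 40 + 12)/101 = 101/101 = 1

Summary (fraction, with percent):

explained: PC1 0.4851 (48.51%), PC2 0.396 (39.6%), PC3 0.1188 (11.88%);  cumulative: 0.4851, 0.8812, 1


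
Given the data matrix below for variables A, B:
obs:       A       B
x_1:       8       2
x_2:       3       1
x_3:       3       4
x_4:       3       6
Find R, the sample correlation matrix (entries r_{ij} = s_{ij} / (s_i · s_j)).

Step 1 — column means:
  mean(A) = (8 + 3 + 3 + 3) / 4 = 17/4 = 4.25
  mean(B) = (2 + 1 + 4 + 6) / 4 = 13/4 = 3.25

Step 2 — sample variances and covariances s[i,j] = (1/(n-1)) · Σ_k (x_{k,i} - mean_i) · (x_{k,j} - mean_j), with n-1 = 3:
  s[A,A] = ((3.75)·(3.75) + (-1.25)·(-1.25) + (-1.25)·(-1.25) + (-1.25)·(-1.25)) / 3 = 18.75/3 = 6.25
  s[A,B] = ((3.75)·(-1.25) + (-1.25)·(-2.25) + (-1.25)·(0.75) + (-1.25)·(2.75)) / 3 = -6.25/3 = -2.0833
  s[B,B] = ((-1.25)·(-1.25) + (-2.25)·(-2.25) + (0.75)·(0.75) + (2.75)·(2.75)) / 3 = 14.75/3 = 4.9167
  Sample standard deviations s_i = √(s[i,i]):
  s(A) = √(6.25) = 2.5
  s(B) = √(4.9167) = 2.2174

Step 3 — r_{ij} = s_{ij} / (s_i · s_j):
  r[A,A] = 1 (diagonal).
  r[A,B] = -2.0833 / (2.5 · 2.2174) = -2.0833 / 5.5434 = -0.3758
  r[B,B] = 1 (diagonal).

R is symmetric with unit diagonal. Assembling:

R = [[1, -0.3758],
 [-0.3758, 1]]


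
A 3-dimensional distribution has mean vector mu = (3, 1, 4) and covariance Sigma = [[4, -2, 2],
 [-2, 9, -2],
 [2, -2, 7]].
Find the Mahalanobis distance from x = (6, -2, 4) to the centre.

Step 1 — centre the observation: (x - mu) = (3, -3, 0).

Step 2 — invert Sigma (cofactor / det for 3×3, or solve directly):
  Sigma^{-1} = [[0.3138, 0.0532, -0.0745],
 [0.0532, 0.1277, 0.0213],
 [-0.0745, 0.0213, 0.1702]].

Step 3 — form the quadratic (x - mu)^T · Sigma^{-1} · (x - mu):
  Sigma^{-1} · (x - mu) = (0.7819, -0.2234, -0.2872).
  (x - mu)^T · [Sigma^{-1} · (x - mu)] = (3)·(0.7819) + (-3)·(-0.2234) + (0)·(-0.2872) = 3.016.

Step 4 — take square root: d = √(3.016) ≈ 1.7367.

d(x, mu) = √(3.016) ≈ 1.7367


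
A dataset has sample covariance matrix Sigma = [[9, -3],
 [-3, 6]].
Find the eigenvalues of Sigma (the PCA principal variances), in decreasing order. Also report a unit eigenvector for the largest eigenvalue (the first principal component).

Step 1 — characteristic polynomial of 2×2 Sigma:
  det(Sigma - λI) = λ² - trace · λ + det = 0.
  trace = 9 + 6 = 15, det = 9·6 - (-3)² = 45.
Step 2 — discriminant:
  Δ = trace² - 4·det = 225 - 180 = 45.
Step 3 — eigenvalues:
  λ = (trace ± √Δ)/2 = (15 ± 6.7082)/2,
  λ_1 = 10.8541,  λ_2 = 4.1459.

Step 4 — unit eigenvector for λ_1: solve (Sigma - λ_1 I)v = 0. First row:
  (9 - 10.8541)·v_x + (-3)·v_y = 0, i.e. (-1.8541)·v_x + (-3)·v_y = 0,
  so v ∝ (b, λ_1 - a) = (-3, 1.8541); multiply by -1 so the first entry is positive: u = (3, -1.8541).
  ||u|| = √((3)² + (-1.8541)²) = √(12.4377) ≈ 3.5267,
  v_1 = u/||u|| ≈ (0.8507, -0.5257) (||v_1|| = 1).

λ_1 = 10.8541,  λ_2 = 4.1459;  v_1 ≈ (0.8507, -0.5257)


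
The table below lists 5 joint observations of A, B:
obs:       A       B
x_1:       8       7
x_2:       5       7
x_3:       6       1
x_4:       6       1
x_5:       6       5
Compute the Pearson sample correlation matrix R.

Step 1 — column means:
  mean(A) = (8 + 5 + 6 + 6 + 6) / 5 = 31/5 = 6.2
  mean(B) = (7 + 7 + 1 + 1 + 5) / 5 = 21/5 = 4.2

Step 2 — sample variances and covariances s[i,j] = (1/(n-1)) · Σ_k (x_{k,i} - mean_i) · (x_{k,j} - mean_j), with n-1 = 4:
  s[A,A] = ((1.8)·(1.8) + (-1.2)·(-1.2) + (-0.2)·(-0.2) + (-0.2)·(-0.2) + (-0.2)·(-0.2)) / 4 = 4.8/4 = 1.2
  s[A,B] = ((1.8)·(2.8) + (-1.2)·(2.8) + (-0.2)·(-3.2) + (-0.2)·(-3.2) + (-0.2)·(0.8)) / 4 = 2.8/4 = 0.7
  s[B,B] = ((2.8)·(2.8) + (2.8)·(2.8) + (-3.2)·(-3.2) + (-3.2)·(-3.2) + (0.8)·(0.8)) / 4 = 36.8/4 = 9.2
  Sample standard deviations s_i = √(s[i,i]):
  s(A) = √(1.2) = 1.0954
  s(B) = √(9.2) = 3.0332

Step 3 — r_{ij} = s_{ij} / (s_i · s_j):
  r[A,A] = 1 (diagonal).
  r[A,B] = 0.7 / (1.0954 · 3.0332) = 0.7 / 3.3226 = 0.2107
  r[B,B] = 1 (diagonal).

R is symmetric with unit diagonal. Assembling:

R = [[1, 0.2107],
 [0.2107, 1]]
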